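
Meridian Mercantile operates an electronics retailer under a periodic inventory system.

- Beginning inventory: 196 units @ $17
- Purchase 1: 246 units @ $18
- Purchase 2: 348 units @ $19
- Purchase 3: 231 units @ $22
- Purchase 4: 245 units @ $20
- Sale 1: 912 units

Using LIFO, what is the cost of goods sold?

COGS = $18,178

Sale 1 (912) [LIFO — newest first]: 245 @ $20 + 231 @ $22 + 348 @ $19 + 88 @ $18 = $18,178
Ending inventory: 196 @ $17 + 158 @ $18 = $6,176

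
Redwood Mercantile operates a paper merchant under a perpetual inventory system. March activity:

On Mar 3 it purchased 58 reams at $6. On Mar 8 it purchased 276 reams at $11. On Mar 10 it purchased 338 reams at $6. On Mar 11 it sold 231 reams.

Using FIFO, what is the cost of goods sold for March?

COGS = $2,251

Mar 11, 231 sold [FIFO — oldest first]: 58 @ $6 + 173 @ $11 = $2,251
Ending inventory: 103 @ $11 + 338 @ $6 = $3,161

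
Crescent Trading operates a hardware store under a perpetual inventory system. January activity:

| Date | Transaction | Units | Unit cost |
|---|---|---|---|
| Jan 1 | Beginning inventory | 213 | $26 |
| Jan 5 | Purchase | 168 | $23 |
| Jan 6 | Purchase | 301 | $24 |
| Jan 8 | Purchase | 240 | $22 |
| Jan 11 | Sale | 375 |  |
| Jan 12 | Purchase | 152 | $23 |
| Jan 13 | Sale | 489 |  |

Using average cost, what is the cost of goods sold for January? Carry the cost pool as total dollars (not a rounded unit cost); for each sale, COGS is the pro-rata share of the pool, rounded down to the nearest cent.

COGS = $20,447.23

After Jan 1: 213 on hand, pool $5,538.00 (≈ $26.0000 each)
After Jan 5: 381 on hand, pool $9,402.00 (≈ $24.6772 each)
After Jan 6: 682 on hand, pool $16,626.00 (≈ $24.3783 each)
After Jan 8: 922 on hand, pool $21,906.00 (≈ $23.7592 each)
Jan 11, sell 375: 375/922 × $21,906.00 → $8,909.70
After Jan 12: 699 on hand, pool $16,492.30 (≈ $23.5941 each)
Jan 13, sell 489: 489/699 × $16,492.30 → $11,537.53
Total COGS = $8,909.70 + $11,537.53 = $20,447.23
Ending inventory (cost pool remaining) = $4,954.77
Check: goods available $25,402.00 = COGS $20,447.23 + ending $4,954.77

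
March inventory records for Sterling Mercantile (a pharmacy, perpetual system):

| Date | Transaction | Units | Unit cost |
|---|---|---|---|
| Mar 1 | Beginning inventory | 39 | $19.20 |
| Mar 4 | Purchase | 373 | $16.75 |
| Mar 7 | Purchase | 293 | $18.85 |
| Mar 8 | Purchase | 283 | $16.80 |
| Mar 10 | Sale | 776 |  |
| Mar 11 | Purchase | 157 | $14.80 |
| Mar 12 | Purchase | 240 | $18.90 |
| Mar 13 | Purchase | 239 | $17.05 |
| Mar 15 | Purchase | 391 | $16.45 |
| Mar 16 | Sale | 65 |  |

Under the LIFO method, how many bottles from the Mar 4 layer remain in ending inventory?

173

Mar 10, 776 sold [LIFO — newest first]: 283 @ $16.80 + 293 @ $18.85 + 200 @ $16.75 = $13,627.45
Mar 16, 65 sold [LIFO — newest first]: 65 @ $16.45 = $1,069.25
Total COGS = $13,627.45 + $1,069.25 = $14,696.70
Ending inventory: 39 @ $19.20 + 173 @ $16.75 + 157 @ $14.80 + 240 @ $18.90 + 239 @ $17.05 + 326 @ $16.45 = $19,943.80
Check: goods available $34,640.50 = COGS $14,696.70 + ending $19,943.80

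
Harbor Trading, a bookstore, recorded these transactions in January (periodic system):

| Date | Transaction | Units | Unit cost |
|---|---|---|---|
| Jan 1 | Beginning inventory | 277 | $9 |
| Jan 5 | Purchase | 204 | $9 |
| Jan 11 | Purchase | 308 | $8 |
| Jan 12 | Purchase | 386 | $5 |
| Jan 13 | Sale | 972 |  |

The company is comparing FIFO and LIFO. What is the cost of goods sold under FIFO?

FIFO COGS: 277 @ $9 + 204 @ $9 + 308 @ $8 + 183 @ $5 = $7,708
LIFO COGS: 386 @ $5 + 308 @ $8 + 204 @ $9 + 74 @ $9 = $6,896

COGS = $7,708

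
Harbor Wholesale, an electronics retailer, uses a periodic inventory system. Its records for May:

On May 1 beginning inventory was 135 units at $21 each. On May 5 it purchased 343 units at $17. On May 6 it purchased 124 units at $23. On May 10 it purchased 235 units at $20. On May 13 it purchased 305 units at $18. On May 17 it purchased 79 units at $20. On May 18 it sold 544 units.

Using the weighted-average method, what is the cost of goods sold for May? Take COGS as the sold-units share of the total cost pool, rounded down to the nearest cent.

May 18, sell 544: 544/1221 × $23,288.00 → $10,375.65
Ending inventory (cost pool remaining) = $12,912.35
Check: goods available $23,288.00 = COGS $10,375.65 + ending $12,912.35

COGS = $10,375.65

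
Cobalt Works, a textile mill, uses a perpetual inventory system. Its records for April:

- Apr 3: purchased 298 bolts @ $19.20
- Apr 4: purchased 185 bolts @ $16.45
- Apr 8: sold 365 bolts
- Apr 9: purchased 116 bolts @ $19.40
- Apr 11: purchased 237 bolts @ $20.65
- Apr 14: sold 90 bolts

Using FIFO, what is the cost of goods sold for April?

COGS = $8,304.25

Apr 8, 365 sold [FIFO — oldest first]: 298 @ $19.20 + 67 @ $16.45 = $6,823.75
Apr 14, 90 sold [FIFO — oldest first]: 90 @ $16.45 = $1,480.50
Total COGS = $6,823.75 + $1,480.50 = $8,304.25
Ending inventory: 28 @ $16.45 + 116 @ $19.40 + 237 @ $20.65 = $7,605.05
Check: goods available $15,909.30 = COGS $8,304.25 + ending $7,605.05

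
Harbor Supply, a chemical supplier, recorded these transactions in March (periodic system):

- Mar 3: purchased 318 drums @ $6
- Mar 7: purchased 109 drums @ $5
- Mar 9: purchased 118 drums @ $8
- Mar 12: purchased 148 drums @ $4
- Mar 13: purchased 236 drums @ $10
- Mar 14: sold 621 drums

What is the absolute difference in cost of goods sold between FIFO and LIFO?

$800

FIFO COGS: 318 @ $6 + 109 @ $5 + 118 @ $8 + 76 @ $4 = $3,701
LIFO COGS: 236 @ $10 + 148 @ $4 + 118 @ $8 + 109 @ $5 + 10 @ $6 = $4,501
Difference = |$3,701 − $4,501| = $800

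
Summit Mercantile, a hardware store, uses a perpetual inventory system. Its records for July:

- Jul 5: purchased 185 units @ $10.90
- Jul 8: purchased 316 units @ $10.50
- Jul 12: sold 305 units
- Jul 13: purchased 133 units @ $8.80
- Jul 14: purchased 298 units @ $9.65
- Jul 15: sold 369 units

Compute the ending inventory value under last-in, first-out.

Ending inventory = $2,677.60

Jul 12, 305 sold [LIFO — newest first]: 305 @ $10.50 = $3,202.50
Jul 15, 369 sold [LIFO — newest first]: 298 @ $9.65 + 71 @ $8.80 = $3,500.50
Total COGS = $3,202.50 + $3,500.50 = $6,703.00
Ending inventory: 185 @ $10.90 + 11 @ $10.50 + 62 @ $8.80 = $2,677.60
Check: goods available $9,380.60 = COGS $6,703.00 + ending $2,677.60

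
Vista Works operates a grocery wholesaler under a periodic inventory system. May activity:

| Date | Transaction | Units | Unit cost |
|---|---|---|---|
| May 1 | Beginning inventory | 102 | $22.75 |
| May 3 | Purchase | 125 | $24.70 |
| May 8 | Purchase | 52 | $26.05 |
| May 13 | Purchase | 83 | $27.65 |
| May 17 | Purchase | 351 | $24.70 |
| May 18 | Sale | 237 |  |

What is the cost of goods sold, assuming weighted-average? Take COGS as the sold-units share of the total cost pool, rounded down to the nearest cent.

May 18, sell 237: 237/713 × $17,727.25 → $5,892.50
Ending inventory (cost pool remaining) = $11,834.75

COGS = $5,892.50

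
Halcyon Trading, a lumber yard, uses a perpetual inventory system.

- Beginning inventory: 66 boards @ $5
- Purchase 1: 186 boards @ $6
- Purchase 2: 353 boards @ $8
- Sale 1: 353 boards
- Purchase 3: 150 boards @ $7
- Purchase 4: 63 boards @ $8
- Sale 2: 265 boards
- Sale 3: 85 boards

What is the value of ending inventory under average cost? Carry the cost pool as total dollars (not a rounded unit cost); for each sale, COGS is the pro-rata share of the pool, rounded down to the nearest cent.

Ending inventory = $824.19

After Beginning: 66 on hand, pool $330.00 (≈ $5.0000 each)
After Purchase 1: 252 on hand, pool $1,446.00 (≈ $5.7381 each)
After Purchase 2: 605 on hand, pool $4,270.00 (≈ $7.0579 each)
Sale 1, sell 353: 353/605 × $4,270.00 → $2,491.42
After Purchase 3: 402 on hand, pool $2,828.58 (≈ $7.0363 each)
After Purchase 4: 465 on hand, pool $3,332.58 (≈ $7.1668 each)
Sale 2, sell 265: 265/465 × $3,332.58 → $1,899.21
Sale 3, sell 85: 85/200 × $1,433.37 → $609.18
Total COGS = $2,491.42 + $1,899.21 + $609.18 = $4,999.81
Ending inventory (cost pool remaining) = $824.19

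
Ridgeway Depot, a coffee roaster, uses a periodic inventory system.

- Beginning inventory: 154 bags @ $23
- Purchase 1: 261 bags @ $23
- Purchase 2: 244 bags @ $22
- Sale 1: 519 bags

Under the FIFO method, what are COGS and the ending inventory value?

Sale 1 (519) [FIFO — oldest first]: 154 @ $23 + 261 @ $23 + 104 @ $22 = $11,833
Ending inventory: 140 @ $22 = $3,080
Check: goods available $14,913 = COGS $11,833 + ending $3,080

COGS = $11,833; ending inventory = $3,080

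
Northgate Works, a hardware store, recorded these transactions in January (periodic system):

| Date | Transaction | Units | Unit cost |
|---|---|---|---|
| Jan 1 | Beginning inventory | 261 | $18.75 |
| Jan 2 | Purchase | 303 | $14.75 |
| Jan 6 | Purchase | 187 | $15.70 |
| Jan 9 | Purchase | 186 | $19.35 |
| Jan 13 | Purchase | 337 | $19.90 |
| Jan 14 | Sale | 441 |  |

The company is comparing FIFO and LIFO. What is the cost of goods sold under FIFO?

FIFO COGS: 261 @ $18.75 + 180 @ $14.75 = $7,548.75
LIFO COGS: 337 @ $19.90 + 104 @ $19.35 = $8,718.70

COGS = $7,548.75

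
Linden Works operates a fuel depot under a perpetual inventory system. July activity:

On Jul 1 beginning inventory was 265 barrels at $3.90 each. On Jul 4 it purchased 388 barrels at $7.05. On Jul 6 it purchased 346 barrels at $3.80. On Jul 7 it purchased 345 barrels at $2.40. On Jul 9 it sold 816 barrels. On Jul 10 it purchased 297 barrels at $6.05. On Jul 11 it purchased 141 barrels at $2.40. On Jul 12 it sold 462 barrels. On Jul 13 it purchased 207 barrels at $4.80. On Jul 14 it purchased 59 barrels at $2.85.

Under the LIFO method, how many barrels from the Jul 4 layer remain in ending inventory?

Jul 9, 816 sold [LIFO — newest first]: 345 @ $2.40 + 346 @ $3.80 + 125 @ $7.05 = $3,024.05
Jul 12, 462 sold [LIFO — newest first]: 141 @ $2.40 + 297 @ $6.05 + 24 @ $7.05 = $2,304.45
Total COGS = $3,024.05 + $2,304.45 = $5,328.50
Ending inventory: 265 @ $3.90 + 239 @ $7.05 + 207 @ $4.80 + 59 @ $2.85 = $3,880.20
Check: goods available $9,208.70 = COGS $5,328.50 + ending $3,880.20

239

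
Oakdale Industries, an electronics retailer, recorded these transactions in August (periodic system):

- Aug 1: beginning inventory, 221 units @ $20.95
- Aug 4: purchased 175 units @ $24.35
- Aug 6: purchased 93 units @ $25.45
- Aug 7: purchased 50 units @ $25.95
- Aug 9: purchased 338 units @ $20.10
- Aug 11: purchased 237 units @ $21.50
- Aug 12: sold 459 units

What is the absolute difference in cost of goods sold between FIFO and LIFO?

$936.85

FIFO COGS: 221 @ $20.95 + 175 @ $24.35 + 63 @ $25.45 = $10,494.55
LIFO COGS: 237 @ $21.50 + 222 @ $20.10 = $9,557.70
Difference = |$10,494.55 − $9,557.70| = $936.85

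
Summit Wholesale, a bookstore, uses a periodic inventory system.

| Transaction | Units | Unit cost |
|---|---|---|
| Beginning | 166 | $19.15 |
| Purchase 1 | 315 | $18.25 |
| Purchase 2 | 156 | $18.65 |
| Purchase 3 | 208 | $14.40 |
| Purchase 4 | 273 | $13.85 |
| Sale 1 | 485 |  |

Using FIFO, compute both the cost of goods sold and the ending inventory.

Sale 1 (485) [FIFO — oldest first]: 166 @ $19.15 + 315 @ $18.25 + 4 @ $18.65 = $9,002.25
Ending inventory: 152 @ $18.65 + 208 @ $14.40 + 273 @ $13.85 = $9,611.05

COGS = $9,002.25; ending inventory = $9,611.05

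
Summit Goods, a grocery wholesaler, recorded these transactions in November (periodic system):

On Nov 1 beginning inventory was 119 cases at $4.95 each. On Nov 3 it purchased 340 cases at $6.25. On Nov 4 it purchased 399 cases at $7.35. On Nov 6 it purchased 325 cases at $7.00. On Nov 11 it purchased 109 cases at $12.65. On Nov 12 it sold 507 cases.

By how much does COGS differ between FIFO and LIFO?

$1,123.55

FIFO COGS: 119 @ $4.95 + 340 @ $6.25 + 48 @ $7.35 = $3,066.85
LIFO COGS: 109 @ $12.65 + 325 @ $7.00 + 73 @ $7.35 = $4,190.40
Difference = |$3,066.85 − $4,190.40| = $1,123.55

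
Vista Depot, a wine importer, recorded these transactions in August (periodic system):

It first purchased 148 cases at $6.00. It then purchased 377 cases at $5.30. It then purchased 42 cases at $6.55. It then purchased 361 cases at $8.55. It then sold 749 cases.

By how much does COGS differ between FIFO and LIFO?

FIFO COGS: 148 @ $6.00 + 377 @ $5.30 + 42 @ $6.55 + 182 @ $8.55 = $4,717.30
LIFO COGS: 361 @ $8.55 + 42 @ $6.55 + 346 @ $5.30 = $5,195.45
Difference = |$4,717.30 − $5,195.45| = $478.15

$478.15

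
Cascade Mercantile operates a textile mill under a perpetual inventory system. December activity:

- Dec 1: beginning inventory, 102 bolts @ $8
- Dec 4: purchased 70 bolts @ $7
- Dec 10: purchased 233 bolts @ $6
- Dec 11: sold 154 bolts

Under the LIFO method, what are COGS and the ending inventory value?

COGS = $924; ending inventory = $1,780

Dec 11, 154 sold [LIFO — newest first]: 154 @ $6 = $924
Ending inventory: 102 @ $8 + 70 @ $7 + 79 @ $6 = $1,780
Check: goods available $2,704 = COGS $924 + ending $1,780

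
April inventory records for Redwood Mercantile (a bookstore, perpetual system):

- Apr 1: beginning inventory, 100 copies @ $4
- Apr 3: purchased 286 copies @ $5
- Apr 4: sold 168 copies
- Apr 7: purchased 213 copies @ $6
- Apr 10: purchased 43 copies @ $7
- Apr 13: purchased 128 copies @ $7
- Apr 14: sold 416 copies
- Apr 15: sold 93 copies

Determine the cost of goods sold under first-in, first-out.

COGS = $3,654

Apr 4, 168 sold [FIFO — oldest first]: 100 @ $4 + 68 @ $5 = $740
Apr 14, 416 sold [FIFO — oldest first]: 218 @ $5 + 198 @ $6 = $2,278
Apr 15, 93 sold [FIFO — oldest first]: 15 @ $6 + 43 @ $7 + 35 @ $7 = $636
Total COGS = $740 + $2,278 + $636 = $3,654
Ending inventory: 93 @ $7 = $651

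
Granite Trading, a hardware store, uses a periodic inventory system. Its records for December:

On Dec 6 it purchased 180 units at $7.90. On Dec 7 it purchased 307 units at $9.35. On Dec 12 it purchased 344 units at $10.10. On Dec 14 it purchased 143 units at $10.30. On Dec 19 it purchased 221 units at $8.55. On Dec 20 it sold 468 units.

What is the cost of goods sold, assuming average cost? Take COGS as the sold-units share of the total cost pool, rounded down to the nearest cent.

COGS = $4,358.58

Dec 20, sell 468: 468/1195 × $11,129.30 → $4,358.58
Ending inventory (cost pool remaining) = $6,770.72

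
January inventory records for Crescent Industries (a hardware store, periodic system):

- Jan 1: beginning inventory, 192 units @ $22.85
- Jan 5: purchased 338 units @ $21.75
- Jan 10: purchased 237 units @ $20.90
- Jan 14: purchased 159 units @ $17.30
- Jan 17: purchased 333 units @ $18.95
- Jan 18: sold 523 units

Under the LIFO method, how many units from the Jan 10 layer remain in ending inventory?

206

Jan 18, 523 sold [LIFO — newest first]: 333 @ $18.95 + 159 @ $17.30 + 31 @ $20.90 = $9,708.95
Ending inventory: 192 @ $22.85 + 338 @ $21.75 + 206 @ $20.90 = $16,044.10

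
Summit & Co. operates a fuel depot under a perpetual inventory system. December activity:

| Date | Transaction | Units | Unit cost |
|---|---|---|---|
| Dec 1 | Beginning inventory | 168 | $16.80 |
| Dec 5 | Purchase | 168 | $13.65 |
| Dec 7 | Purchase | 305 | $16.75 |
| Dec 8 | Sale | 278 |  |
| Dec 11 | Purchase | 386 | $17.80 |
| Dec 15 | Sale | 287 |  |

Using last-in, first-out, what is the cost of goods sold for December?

COGS = $9,765.10

Dec 8, 278 sold [LIFO — newest first]: 278 @ $16.75 = $4,656.50
Dec 15, 287 sold [LIFO — newest first]: 287 @ $17.80 = $5,108.60
Total COGS = $4,656.50 + $5,108.60 = $9,765.10
Ending inventory: 168 @ $16.80 + 168 @ $13.65 + 27 @ $16.75 + 99 @ $17.80 = $7,330.05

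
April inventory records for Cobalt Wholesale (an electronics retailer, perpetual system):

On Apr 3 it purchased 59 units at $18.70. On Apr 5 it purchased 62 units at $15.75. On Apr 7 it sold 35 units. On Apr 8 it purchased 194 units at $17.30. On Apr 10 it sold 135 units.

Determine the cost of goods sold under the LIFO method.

COGS = $2,886.75

Apr 7, 35 sold [LIFO — newest first]: 35 @ $15.75 = $551.25
Apr 10, 135 sold [LIFO — newest first]: 135 @ $17.30 = $2,335.50
Total COGS = $551.25 + $2,335.50 = $2,886.75
Ending inventory: 59 @ $18.70 + 27 @ $15.75 + 59 @ $17.30 = $2,549.25
Check: goods available $5,436.00 = COGS $2,886.75 + ending $2,549.25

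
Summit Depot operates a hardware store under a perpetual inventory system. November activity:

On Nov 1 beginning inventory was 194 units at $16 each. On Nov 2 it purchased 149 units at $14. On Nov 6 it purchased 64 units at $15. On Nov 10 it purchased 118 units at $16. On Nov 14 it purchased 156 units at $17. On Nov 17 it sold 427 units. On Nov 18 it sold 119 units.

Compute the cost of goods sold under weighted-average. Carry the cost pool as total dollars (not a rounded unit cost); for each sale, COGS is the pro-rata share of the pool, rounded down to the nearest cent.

COGS = $8,570.83

After Nov 1: 194 on hand, pool $3,104.00 (≈ $16.0000 each)
After Nov 2: 343 on hand, pool $5,190.00 (≈ $15.1312 each)
After Nov 6: 407 on hand, pool $6,150.00 (≈ $15.1106 each)
After Nov 10: 525 on hand, pool $8,038.00 (≈ $15.3105 each)
After Nov 14: 681 on hand, pool $10,690.00 (≈ $15.6975 each)
Nov 17, sell 427: 427/681 × $10,690.00 → $6,702.83
Nov 18, sell 119: 119/254 × $3,987.17 → $1,868.00
Total COGS = $6,702.83 + $1,868.00 = $8,570.83
Ending inventory (cost pool remaining) = $2,119.17
Check: goods available $10,690.00 = COGS $8,570.83 + ending $2,119.17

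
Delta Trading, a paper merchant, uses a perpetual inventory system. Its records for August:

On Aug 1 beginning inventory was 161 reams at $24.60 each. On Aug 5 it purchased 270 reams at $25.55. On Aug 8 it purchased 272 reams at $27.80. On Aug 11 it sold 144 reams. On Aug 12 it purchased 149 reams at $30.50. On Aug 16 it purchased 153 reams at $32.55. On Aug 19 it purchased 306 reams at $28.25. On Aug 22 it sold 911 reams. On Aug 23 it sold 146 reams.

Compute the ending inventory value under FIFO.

Aug 11, 144 sold [FIFO — oldest first]: 144 @ $24.60 = $3,542.40
Aug 22, 911 sold [FIFO — oldest first]: 17 @ $24.60 + 270 @ $25.55 + 272 @ $27.80 + 149 @ $30.50 + 153 @ $32.55 + 50 @ $28.25 = $25,815.45
Aug 23, 146 sold [FIFO — oldest first]: 146 @ $28.25 = $4,124.50
Total COGS = $3,542.40 + $25,815.45 + $4,124.50 = $33,482.35
Ending inventory: 110 @ $28.25 = $3,107.50
Check: goods available $36,589.85 = COGS $33,482.35 + ending $3,107.50

Ending inventory = $3,107.50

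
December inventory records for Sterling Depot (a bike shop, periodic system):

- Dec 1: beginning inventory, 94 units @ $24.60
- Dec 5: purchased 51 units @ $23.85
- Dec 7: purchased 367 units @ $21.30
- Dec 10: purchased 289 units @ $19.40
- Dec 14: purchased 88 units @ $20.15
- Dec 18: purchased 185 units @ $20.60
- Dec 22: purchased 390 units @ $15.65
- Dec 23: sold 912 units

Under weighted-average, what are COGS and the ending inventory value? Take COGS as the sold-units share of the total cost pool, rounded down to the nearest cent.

COGS = $17,841.40; ending inventory = $10,798.75

Dec 23, sell 912: 912/1464 × $28,640.15 → $17,841.40
Ending inventory (cost pool remaining) = $10,798.75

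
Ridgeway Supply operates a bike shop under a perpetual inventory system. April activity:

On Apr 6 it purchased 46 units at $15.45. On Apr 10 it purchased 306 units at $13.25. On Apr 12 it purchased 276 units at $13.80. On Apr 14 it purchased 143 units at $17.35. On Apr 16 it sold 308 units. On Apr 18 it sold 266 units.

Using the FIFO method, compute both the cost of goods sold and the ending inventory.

Apr 16, 308 sold [FIFO — oldest first]: 46 @ $15.45 + 262 @ $13.25 = $4,182.20
Apr 18, 266 sold [FIFO — oldest first]: 44 @ $13.25 + 222 @ $13.80 = $3,646.60
Total COGS = $4,182.20 + $3,646.60 = $7,828.80
Ending inventory: 54 @ $13.80 + 143 @ $17.35 = $3,226.25
Check: goods available $11,055.05 = COGS $7,828.80 + ending $3,226.25

COGS = $7,828.80; ending inventory = $3,226.25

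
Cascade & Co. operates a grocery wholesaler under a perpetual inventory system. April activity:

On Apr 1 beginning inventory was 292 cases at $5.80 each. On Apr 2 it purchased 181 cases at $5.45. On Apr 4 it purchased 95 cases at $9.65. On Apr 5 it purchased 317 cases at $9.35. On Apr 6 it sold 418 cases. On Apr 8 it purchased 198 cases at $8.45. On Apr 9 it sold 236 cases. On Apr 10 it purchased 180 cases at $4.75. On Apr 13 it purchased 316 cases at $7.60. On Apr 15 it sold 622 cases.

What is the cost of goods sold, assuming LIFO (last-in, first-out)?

Apr 6, 418 sold [LIFO — newest first]: 317 @ $9.35 + 95 @ $9.65 + 6 @ $5.45 = $3,913.40
Apr 9, 236 sold [LIFO — newest first]: 198 @ $8.45 + 38 @ $5.45 = $1,880.20
Apr 15, 622 sold [LIFO — newest first]: 316 @ $7.60 + 180 @ $4.75 + 126 @ $5.45 = $3,943.30
Total COGS = $3,913.40 + $1,880.20 + $3,943.30 = $9,736.90
Ending inventory: 292 @ $5.80 + 11 @ $5.45 = $1,753.55
Check: goods available $11,490.45 = COGS $9,736.90 + ending $1,753.55

COGS = $9,736.90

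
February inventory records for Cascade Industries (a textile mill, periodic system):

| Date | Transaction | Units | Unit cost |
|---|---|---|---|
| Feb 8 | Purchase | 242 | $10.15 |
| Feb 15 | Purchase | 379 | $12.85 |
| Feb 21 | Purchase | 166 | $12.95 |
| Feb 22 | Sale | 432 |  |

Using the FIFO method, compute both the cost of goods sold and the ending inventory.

COGS = $4,897.80; ending inventory = $4,578.35

Feb 22, 432 sold [FIFO — oldest first]: 242 @ $10.15 + 190 @ $12.85 = $4,897.80
Ending inventory: 189 @ $12.85 + 166 @ $12.95 = $4,578.35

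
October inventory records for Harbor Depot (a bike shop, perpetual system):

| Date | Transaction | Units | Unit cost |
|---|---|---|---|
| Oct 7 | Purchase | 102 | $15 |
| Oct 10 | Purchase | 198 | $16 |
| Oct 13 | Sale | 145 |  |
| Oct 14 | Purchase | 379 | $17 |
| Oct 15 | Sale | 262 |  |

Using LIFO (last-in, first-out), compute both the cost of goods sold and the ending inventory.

Oct 13, 145 sold [LIFO — newest first]: 145 @ $16 = $2,320
Oct 15, 262 sold [LIFO — newest first]: 262 @ $17 = $4,454
Total COGS = $2,320 + $4,454 = $6,774
Ending inventory: 102 @ $15 + 53 @ $16 + 117 @ $17 = $4,367

COGS = $6,774; ending inventory = $4,367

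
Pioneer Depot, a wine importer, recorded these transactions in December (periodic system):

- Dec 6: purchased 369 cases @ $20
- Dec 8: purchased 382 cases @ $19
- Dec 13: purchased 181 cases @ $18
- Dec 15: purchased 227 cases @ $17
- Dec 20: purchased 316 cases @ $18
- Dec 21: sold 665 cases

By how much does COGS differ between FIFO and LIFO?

FIFO COGS: 369 @ $20 + 296 @ $19 = $13,004
LIFO COGS: 316 @ $18 + 227 @ $17 + 122 @ $18 = $11,743
Difference = |$13,004 − $11,743| = $1,261

$1,261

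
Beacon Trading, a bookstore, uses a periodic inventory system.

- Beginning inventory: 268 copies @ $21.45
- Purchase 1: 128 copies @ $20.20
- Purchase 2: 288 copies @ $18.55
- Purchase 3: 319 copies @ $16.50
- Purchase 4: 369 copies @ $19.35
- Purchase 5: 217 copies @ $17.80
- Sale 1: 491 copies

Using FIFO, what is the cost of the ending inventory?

Sale 1 (491) [FIFO — oldest first]: 268 @ $21.45 + 128 @ $20.20 + 95 @ $18.55 = $10,096.45
Ending inventory: 193 @ $18.55 + 319 @ $16.50 + 369 @ $19.35 + 217 @ $17.80 = $19,846.40

Ending inventory = $19,846.40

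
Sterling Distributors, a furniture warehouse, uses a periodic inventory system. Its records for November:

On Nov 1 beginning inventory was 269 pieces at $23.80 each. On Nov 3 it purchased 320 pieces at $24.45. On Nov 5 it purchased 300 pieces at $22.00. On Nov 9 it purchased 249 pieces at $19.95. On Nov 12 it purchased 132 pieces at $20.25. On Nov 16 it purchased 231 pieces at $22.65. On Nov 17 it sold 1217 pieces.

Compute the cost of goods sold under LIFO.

Nov 17, 1217 sold [LIFO — newest first]: 231 @ $22.65 + 132 @ $20.25 + 249 @ $19.95 + 300 @ $22.00 + 305 @ $24.45 = $26,929.95
Ending inventory: 269 @ $23.80 + 15 @ $24.45 = $6,768.95
Check: goods available $33,698.90 = COGS $26,929.95 + ending $6,768.95

COGS = $26,929.95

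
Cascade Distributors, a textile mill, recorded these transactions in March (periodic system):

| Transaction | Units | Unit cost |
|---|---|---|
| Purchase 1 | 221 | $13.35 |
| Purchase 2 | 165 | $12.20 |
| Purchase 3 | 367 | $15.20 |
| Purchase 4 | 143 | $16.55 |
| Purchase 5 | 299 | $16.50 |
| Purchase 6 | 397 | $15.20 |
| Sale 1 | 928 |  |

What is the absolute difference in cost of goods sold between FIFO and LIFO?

FIFO COGS: 221 @ $13.35 + 165 @ $12.20 + 367 @ $15.20 + 143 @ $16.55 + 32 @ $16.50 = $13,436.40
LIFO COGS: 397 @ $15.20 + 299 @ $16.50 + 143 @ $16.55 + 89 @ $15.20 = $14,687.35
Difference = |$13,436.40 − $14,687.35| = $1,250.95

$1,250.95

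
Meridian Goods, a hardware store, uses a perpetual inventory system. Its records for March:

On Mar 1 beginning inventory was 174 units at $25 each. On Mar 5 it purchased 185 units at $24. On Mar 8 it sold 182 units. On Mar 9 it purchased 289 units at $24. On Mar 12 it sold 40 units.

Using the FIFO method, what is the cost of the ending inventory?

Mar 8, 182 sold [FIFO — oldest first]: 174 @ $25 + 8 @ $24 = $4,542
Mar 12, 40 sold [FIFO — oldest first]: 40 @ $24 = $960
Total COGS = $4,542 + $960 = $5,502
Ending inventory: 137 @ $24 + 289 @ $24 = $10,224
Check: goods available $15,726 = COGS $5,502 + ending $10,224

Ending inventory = $10,224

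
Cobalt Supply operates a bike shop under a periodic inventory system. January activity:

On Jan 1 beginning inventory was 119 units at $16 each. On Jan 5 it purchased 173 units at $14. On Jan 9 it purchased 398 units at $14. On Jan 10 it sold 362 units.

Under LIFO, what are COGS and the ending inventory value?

COGS = $5,068; ending inventory = $4,830

Jan 10, 362 sold [LIFO — newest first]: 362 @ $14 = $5,068
Ending inventory: 119 @ $16 + 173 @ $14 + 36 @ $14 = $4,830
Check: goods available $9,898 = COGS $5,068 + ending $4,830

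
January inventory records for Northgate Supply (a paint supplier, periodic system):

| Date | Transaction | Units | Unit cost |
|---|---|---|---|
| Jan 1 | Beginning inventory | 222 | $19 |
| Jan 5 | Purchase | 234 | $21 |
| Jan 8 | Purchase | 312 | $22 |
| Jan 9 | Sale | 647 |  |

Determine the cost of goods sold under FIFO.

COGS = $13,334

Jan 9, 647 sold [FIFO — oldest first]: 222 @ $19 + 234 @ $21 + 191 @ $22 = $13,334
Ending inventory: 121 @ $22 = $2,662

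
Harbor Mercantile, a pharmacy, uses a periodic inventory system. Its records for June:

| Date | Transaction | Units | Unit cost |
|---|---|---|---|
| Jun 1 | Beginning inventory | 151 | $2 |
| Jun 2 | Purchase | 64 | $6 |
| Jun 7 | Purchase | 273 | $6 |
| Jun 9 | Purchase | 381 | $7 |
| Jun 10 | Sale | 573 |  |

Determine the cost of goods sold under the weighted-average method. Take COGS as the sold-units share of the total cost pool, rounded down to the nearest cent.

COGS = $3,290.95

Jun 10, sell 573: 573/869 × $4,991.00 → $3,290.95
Ending inventory (cost pool remaining) = $1,700.05
Check: goods available $4,991.00 = COGS $3,290.95 + ending $1,700.05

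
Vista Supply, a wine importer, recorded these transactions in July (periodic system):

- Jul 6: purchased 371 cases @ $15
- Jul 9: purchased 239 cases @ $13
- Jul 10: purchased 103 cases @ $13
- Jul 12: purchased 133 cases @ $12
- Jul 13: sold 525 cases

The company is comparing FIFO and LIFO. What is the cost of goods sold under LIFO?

FIFO COGS: 371 @ $15 + 154 @ $13 = $7,567
LIFO COGS: 133 @ $12 + 103 @ $13 + 239 @ $13 + 50 @ $15 = $6,792

COGS = $6,792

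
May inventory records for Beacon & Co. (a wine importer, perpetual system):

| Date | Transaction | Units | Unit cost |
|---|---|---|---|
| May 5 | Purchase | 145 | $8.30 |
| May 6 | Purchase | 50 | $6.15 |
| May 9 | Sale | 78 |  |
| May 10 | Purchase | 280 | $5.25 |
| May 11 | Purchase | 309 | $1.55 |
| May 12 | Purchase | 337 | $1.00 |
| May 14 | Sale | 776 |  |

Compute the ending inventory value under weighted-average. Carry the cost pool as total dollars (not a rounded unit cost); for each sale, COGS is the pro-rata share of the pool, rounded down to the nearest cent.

Ending inventory = $817.27

After May 5: 145 on hand, pool $1,203.50 (≈ $8.3000 each)
After May 6: 195 on hand, pool $1,511.00 (≈ $7.7487 each)
May 9, sell 78: 78/195 × $1,511.00 → $604.40
After May 10: 397 on hand, pool $2,376.60 (≈ $5.9864 each)
After May 11: 706 on hand, pool $2,855.55 (≈ $4.0447 each)
After May 12: 1043 on hand, pool $3,192.55 (≈ $3.0609 each)
May 14, sell 776: 776/1043 × $3,192.55 → $2,375.28
Total COGS = $604.40 + $2,375.28 = $2,979.68
Ending inventory (cost pool remaining) = $817.27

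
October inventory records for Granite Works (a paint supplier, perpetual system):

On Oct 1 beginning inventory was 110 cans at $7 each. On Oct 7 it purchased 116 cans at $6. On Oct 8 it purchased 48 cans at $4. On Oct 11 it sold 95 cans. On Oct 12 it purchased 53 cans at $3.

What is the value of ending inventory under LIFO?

Ending inventory = $1,343

Oct 11, 95 sold [LIFO — newest first]: 48 @ $4 + 47 @ $6 = $474
Ending inventory: 110 @ $7 + 69 @ $6 + 53 @ $3 = $1,343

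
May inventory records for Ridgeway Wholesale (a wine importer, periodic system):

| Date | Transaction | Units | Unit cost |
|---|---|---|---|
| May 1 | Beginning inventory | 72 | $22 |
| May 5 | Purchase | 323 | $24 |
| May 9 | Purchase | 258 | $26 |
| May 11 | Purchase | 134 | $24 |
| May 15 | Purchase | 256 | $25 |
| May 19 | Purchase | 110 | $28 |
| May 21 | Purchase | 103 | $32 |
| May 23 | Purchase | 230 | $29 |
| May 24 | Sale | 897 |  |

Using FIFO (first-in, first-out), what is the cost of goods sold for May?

May 24, 897 sold [FIFO — oldest first]: 72 @ $22 + 323 @ $24 + 258 @ $26 + 134 @ $24 + 110 @ $25 = $22,010
Ending inventory: 146 @ $25 + 110 @ $28 + 103 @ $32 + 230 @ $29 = $16,696

COGS = $22,010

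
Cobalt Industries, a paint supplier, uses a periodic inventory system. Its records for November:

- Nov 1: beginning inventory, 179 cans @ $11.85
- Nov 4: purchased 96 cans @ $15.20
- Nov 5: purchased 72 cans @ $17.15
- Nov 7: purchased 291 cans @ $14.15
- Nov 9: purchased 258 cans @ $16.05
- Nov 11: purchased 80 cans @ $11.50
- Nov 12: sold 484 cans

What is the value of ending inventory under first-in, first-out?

Nov 12, 484 sold [FIFO — oldest first]: 179 @ $11.85 + 96 @ $15.20 + 72 @ $17.15 + 137 @ $14.15 = $6,753.70
Ending inventory: 154 @ $14.15 + 258 @ $16.05 + 80 @ $11.50 = $7,240.00

Ending inventory = $7,240.00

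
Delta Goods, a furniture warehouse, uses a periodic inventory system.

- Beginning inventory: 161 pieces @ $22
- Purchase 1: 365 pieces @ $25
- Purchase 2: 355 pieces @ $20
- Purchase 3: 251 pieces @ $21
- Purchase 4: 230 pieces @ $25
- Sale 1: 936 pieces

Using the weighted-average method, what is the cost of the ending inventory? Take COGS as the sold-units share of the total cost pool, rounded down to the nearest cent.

Sale 1, sell 936: 936/1362 × $30,788.00 → $21,158.27
Ending inventory (cost pool remaining) = $9,629.73
Check: goods available $30,788.00 = COGS $21,158.27 + ending $9,629.73

Ending inventory = $9,629.73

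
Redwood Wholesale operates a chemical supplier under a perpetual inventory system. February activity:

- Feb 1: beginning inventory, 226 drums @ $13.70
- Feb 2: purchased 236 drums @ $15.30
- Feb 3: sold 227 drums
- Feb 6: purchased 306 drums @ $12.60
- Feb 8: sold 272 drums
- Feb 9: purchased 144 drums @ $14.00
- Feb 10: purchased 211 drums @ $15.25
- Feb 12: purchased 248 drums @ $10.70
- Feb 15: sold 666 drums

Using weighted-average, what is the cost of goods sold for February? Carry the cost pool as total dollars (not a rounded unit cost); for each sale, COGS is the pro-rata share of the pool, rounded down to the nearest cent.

After Feb 1: 226 on hand, pool $3,096.20 (≈ $13.7000 each)
After Feb 2: 462 on hand, pool $6,707.00 (≈ $14.5173 each)
Feb 3, sell 227: 227/462 × $6,707.00 → $3,295.43
After Feb 6: 541 on hand, pool $7,267.17 (≈ $13.4328 each)
Feb 8, sell 272: 272/541 × $7,267.17 → $3,653.73
After Feb 9: 413 on hand, pool $5,629.44 (≈ $13.6306 each)
After Feb 10: 624 on hand, pool $8,847.19 (≈ $14.1782 each)
After Feb 12: 872 on hand, pool $11,500.79 (≈ $13.1890 each)
Feb 15, sell 666: 666/872 × $11,500.79 → $8,783.86
Total COGS = $3,295.43 + $3,653.73 + $8,783.86 = $15,733.02
Ending inventory (cost pool remaining) = $2,716.93

COGS = $15,733.02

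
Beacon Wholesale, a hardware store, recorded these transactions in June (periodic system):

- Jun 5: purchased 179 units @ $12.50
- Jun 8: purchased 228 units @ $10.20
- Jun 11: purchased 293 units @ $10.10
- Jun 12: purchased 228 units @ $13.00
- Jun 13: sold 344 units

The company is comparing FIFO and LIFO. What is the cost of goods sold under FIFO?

COGS = $3,920.50

FIFO COGS: 179 @ $12.50 + 165 @ $10.20 = $3,920.50
LIFO COGS: 228 @ $13.00 + 116 @ $10.10 = $4,135.60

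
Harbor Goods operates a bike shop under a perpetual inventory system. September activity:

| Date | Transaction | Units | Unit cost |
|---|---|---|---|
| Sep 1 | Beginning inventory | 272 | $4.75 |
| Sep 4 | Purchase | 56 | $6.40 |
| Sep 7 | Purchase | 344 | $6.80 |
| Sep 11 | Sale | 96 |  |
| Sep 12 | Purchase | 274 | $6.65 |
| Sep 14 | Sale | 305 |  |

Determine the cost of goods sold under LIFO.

COGS = $2,685.70

Sep 11, 96 sold [LIFO — newest first]: 96 @ $6.80 = $652.80
Sep 14, 305 sold [LIFO — newest first]: 274 @ $6.65 + 31 @ $6.80 = $2,032.90
Total COGS = $652.80 + $2,032.90 = $2,685.70
Ending inventory: 272 @ $4.75 + 56 @ $6.40 + 217 @ $6.80 = $3,126.00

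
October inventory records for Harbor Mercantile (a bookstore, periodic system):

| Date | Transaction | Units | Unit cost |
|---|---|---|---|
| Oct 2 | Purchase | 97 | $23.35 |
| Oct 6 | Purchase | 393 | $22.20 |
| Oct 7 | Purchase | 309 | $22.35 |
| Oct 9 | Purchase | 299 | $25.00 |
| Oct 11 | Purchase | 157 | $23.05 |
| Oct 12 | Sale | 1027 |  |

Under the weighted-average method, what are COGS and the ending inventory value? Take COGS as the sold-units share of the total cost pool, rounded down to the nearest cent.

Oct 12, sell 1027: 1027/1255 × $28,989.55 → $23,722.92
Ending inventory (cost pool remaining) = $5,266.63
Check: goods available $28,989.55 = COGS $23,722.92 + ending $5,266.63

COGS = $23,722.92; ending inventory = $5,266.63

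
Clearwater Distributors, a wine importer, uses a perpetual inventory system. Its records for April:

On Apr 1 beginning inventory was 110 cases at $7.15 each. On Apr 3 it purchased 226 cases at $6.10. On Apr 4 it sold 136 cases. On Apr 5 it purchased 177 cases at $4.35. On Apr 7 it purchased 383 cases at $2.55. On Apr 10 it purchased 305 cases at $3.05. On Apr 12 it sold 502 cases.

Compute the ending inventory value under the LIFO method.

Apr 4, 136 sold [LIFO — newest first]: 136 @ $6.10 = $829.60
Apr 12, 502 sold [LIFO — newest first]: 305 @ $3.05 + 197 @ $2.55 = $1,432.60
Total COGS = $829.60 + $1,432.60 = $2,262.20
Ending inventory: 110 @ $7.15 + 90 @ $6.10 + 177 @ $4.35 + 186 @ $2.55 = $2,579.75
Check: goods available $4,841.95 = COGS $2,262.20 + ending $2,579.75

Ending inventory = $2,579.75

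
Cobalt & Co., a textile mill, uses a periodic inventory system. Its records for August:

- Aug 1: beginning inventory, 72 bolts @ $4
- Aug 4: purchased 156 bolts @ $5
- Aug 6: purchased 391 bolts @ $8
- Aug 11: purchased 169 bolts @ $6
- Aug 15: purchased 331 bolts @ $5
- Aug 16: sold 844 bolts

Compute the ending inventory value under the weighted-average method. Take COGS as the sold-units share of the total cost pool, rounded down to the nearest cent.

Aug 16, sell 844: 844/1119 × $6,865.00 → $5,177.89
Ending inventory (cost pool remaining) = $1,687.11

Ending inventory = $1,687.11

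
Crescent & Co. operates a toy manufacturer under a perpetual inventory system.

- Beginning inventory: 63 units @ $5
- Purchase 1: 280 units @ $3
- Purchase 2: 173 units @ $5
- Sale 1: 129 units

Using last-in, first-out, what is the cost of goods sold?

Sale 1 (129) [LIFO — newest first]: 129 @ $5 = $645
Ending inventory: 63 @ $5 + 280 @ $3 + 44 @ $5 = $1,375

COGS = $645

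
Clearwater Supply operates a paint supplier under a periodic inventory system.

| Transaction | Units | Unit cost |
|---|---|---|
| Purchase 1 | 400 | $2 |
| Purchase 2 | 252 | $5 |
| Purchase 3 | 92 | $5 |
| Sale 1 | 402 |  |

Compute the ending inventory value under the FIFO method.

Sale 1 (402) [FIFO — oldest first]: 400 @ $2 + 2 @ $5 = $810
Ending inventory: 250 @ $5 + 92 @ $5 = $1,710

Ending inventory = $1,710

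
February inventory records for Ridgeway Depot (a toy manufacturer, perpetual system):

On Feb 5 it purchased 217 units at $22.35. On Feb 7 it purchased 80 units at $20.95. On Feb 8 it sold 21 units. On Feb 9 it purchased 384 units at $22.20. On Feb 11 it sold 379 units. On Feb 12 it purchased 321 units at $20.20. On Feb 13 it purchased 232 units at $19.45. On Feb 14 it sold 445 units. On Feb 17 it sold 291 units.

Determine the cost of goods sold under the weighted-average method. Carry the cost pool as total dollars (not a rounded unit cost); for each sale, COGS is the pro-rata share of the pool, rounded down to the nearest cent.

After Feb 5: 217 on hand, pool $4,849.95 (≈ $22.3500 each)
After Feb 7: 297 on hand, pool $6,525.95 (≈ $21.9729 each)
Feb 8, sell 21: 21/297 × $6,525.95 → $461.43
After Feb 9: 660 on hand, pool $14,589.32 (≈ $22.1050 each)
Feb 11, sell 379: 379/660 × $14,589.32 → $8,377.80
After Feb 12: 602 on hand, pool $12,695.72 (≈ $21.0892 each)
After Feb 13: 834 on hand, pool $17,208.12 (≈ $20.6332 each)
Feb 14, sell 445: 445/834 × $17,208.12 → $9,181.79
Feb 17, sell 291: 291/389 × $8,026.33 → $6,004.27
Total COGS = $461.43 + $8,377.80 + $9,181.79 + $6,004.27 = $24,025.29
Ending inventory (cost pool remaining) = $2,022.06

COGS = $24,025.29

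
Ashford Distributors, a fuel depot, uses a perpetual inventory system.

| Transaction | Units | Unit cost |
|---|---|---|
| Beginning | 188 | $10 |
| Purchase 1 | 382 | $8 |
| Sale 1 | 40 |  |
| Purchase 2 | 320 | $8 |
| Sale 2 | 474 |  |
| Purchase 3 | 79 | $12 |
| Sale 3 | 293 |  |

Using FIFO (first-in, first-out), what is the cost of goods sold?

Sale 1 (40) [FIFO — oldest first]: 40 @ $10 = $400
Sale 2 (474) [FIFO — oldest first]: 148 @ $10 + 326 @ $8 = $4,088
Sale 3 (293) [FIFO — oldest first]: 56 @ $8 + 237 @ $8 = $2,344
Total COGS = $400 + $4,088 + $2,344 = $6,832
Ending inventory: 83 @ $8 + 79 @ $12 = $1,612

COGS = $6,832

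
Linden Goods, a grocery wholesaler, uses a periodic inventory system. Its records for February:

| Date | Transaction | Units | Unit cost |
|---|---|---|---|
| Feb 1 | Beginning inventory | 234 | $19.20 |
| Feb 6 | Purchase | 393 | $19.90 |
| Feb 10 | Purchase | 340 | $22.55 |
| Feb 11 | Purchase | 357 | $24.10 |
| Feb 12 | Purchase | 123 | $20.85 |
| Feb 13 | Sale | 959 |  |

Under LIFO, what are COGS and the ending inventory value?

COGS = $21,601.35; ending inventory = $9,547.40

Feb 13, 959 sold [LIFO — newest first]: 123 @ $20.85 + 357 @ $24.10 + 340 @ $22.55 + 139 @ $19.90 = $21,601.35
Ending inventory: 234 @ $19.20 + 254 @ $19.90 = $9,547.40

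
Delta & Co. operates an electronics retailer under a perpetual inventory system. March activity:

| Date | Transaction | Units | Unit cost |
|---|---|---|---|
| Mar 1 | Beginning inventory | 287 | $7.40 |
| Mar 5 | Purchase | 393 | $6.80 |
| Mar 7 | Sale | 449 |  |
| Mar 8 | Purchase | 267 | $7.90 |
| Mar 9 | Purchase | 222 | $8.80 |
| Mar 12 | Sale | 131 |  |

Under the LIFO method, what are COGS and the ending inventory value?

Mar 7, 449 sold [LIFO — newest first]: 393 @ $6.80 + 56 @ $7.40 = $3,086.80
Mar 12, 131 sold [LIFO — newest first]: 131 @ $8.80 = $1,152.80
Total COGS = $3,086.80 + $1,152.80 = $4,239.60
Ending inventory: 231 @ $7.40 + 267 @ $7.90 + 91 @ $8.80 = $4,619.50

COGS = $4,239.60; ending inventory = $4,619.50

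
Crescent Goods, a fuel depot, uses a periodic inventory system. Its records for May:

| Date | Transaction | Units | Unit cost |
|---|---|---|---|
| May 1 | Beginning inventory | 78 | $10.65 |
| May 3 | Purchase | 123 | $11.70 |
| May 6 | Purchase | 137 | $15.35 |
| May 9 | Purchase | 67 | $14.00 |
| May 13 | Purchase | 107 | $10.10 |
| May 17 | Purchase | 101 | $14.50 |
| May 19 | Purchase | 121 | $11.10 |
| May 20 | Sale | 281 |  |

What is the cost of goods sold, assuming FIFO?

May 20, 281 sold [FIFO — oldest first]: 78 @ $10.65 + 123 @ $11.70 + 80 @ $15.35 = $3,497.80
Ending inventory: 57 @ $15.35 + 67 @ $14.00 + 107 @ $10.10 + 101 @ $14.50 + 121 @ $11.10 = $5,701.25
Check: goods available $9,199.05 = COGS $3,497.80 + ending $5,701.25

COGS = $3,497.80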